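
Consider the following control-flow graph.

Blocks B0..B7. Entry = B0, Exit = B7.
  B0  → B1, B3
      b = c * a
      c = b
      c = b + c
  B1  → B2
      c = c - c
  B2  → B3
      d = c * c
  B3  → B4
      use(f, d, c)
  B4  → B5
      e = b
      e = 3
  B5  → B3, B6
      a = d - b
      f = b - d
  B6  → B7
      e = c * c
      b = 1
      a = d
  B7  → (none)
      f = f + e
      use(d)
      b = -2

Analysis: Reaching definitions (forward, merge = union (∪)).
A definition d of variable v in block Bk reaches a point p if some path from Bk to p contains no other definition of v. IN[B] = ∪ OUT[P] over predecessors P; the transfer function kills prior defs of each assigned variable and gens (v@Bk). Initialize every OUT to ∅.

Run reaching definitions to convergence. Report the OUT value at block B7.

Fixpoint table:
  B0:  IN={}  OUT={b@B0, c@B0}
  B1:  IN={b@B0, c@B0}  OUT={b@B0, c@B1}
  B2:  IN={b@B0, c@B1}  OUT={b@B0, c@B1, d@B2}
  B3:  IN={a@B5, b@B0, c@B0, c@B1, d@B2, e@B4, f@B5}  OUT={a@B5, b@B0, c@B0, c@B1, d@B2, e@B4, f@B5}
  B4:  IN={a@B5, b@B0, c@B0, c@B1, d@B2, e@B4, f@B5}  OUT={a@B5, b@B0, c@B0, c@B1, d@B2, e@B4, f@B5}
  B5:  IN={a@B5, b@B0, c@B0, c@B1, d@B2, e@B4, f@B5}  OUT={a@B5, b@B0, c@B0, c@B1, d@B2, e@B4, f@B5}
  B6:  IN={a@B5, b@B0, c@B0, c@B1, d@B2, e@B4, f@B5}  OUT={a@B6, b@B6, c@B0, c@B1, d@B2, e@B6, f@B5}
  B7:  IN={a@B6, b@B6, c@B0, c@B1, d@B2, e@B6, f@B5}  OUT={a@B6, b@B7, c@B0, c@B1, d@B2, e@B6, f@B7}

Merge at B7: IN[B7] = OUT[B6] = {a@B6, b@B6, c@B0, c@B1, d@B2, e@B6, f@B5}
Applying B7's transfer function to that IN value gives OUT[B7] (row B7 above).

Answer: {a@B6, b@B7, c@B0, c@B1, d@B2, e@B6, f@B7}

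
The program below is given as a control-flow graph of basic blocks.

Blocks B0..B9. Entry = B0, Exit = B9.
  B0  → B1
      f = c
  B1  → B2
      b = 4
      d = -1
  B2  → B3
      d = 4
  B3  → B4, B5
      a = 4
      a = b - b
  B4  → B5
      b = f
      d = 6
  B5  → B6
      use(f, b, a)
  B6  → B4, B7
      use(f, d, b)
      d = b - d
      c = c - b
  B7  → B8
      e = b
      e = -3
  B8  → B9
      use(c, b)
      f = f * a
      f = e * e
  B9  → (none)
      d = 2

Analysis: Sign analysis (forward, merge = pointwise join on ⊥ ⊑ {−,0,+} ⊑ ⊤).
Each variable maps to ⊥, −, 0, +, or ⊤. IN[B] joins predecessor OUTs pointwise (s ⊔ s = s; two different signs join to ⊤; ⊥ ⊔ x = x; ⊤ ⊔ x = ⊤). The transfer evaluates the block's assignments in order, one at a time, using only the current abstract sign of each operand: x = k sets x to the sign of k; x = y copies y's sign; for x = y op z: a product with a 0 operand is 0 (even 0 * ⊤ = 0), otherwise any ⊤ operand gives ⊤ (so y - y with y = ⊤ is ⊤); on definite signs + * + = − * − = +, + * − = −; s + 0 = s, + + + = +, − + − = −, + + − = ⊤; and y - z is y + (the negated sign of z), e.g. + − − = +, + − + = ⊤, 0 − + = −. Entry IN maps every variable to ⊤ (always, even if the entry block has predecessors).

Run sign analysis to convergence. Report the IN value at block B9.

Per-block solution:
  B0: | IN=(all ⊤) | OUT=(all ⊤)
  B1: | IN=(all ⊤) | OUT={b:+, d:-; rest ⊤}
  B2: | IN={b:+, d:-; rest ⊤} | OUT={b:+, d:+; rest ⊤}
  B3: | IN={b:+, d:+; rest ⊤} | OUT={b:+, d:+; rest ⊤}
  B4: | IN=(all ⊤) | OUT={d:+; rest ⊤}
  B5: | IN={d:+; rest ⊤} | OUT={d:+; rest ⊤}
  B6: | IN={d:+; rest ⊤} | OUT=(all ⊤)
  B7: | IN=(all ⊤) | OUT={e:-; rest ⊤}
  B8: | IN={e:-; rest ⊤} | OUT={e:-, f:+; rest ⊤}
  B9: | IN={e:-, f:+; rest ⊤} | OUT={d:+, e:-, f:+; rest ⊤}

Merge at B9: IN[B9] = OUT[B8] = {a: ⊤, b: ⊤, c: ⊤, d: ⊤, e: -, f: +}

Answer: {a: ⊤, b: ⊤, c: ⊤, d: ⊤, e: -, f: +}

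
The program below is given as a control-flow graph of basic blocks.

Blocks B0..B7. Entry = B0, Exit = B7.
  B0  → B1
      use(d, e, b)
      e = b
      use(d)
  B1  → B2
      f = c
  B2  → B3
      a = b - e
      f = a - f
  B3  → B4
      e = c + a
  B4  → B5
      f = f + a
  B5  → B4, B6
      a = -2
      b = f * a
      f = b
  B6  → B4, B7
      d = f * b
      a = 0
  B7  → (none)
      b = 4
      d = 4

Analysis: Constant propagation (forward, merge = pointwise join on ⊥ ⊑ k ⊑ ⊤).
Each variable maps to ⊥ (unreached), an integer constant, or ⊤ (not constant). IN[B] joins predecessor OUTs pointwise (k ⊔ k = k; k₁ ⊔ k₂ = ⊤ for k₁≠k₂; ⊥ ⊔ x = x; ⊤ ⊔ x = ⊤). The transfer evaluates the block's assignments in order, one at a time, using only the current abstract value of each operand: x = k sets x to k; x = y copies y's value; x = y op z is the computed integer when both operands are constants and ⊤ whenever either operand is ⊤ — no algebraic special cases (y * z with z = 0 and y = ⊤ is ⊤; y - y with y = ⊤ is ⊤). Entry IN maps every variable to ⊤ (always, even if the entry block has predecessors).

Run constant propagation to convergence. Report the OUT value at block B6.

Answer: {a: 0, b: ⊤, c: ⊤, d: ⊤, e: ⊤, f: ⊤}

Working:
Converged values:
  B0:   IN=(all ⊤)   OUT=(all ⊤)
  B1:   IN=(all ⊤)   OUT=(all ⊤)
  B2:   IN=(all ⊤)   OUT=(all ⊤)
  B3:   IN=(all ⊤)   OUT=(all ⊤)
  B4:   IN=(all ⊤)   OUT=(all ⊤)
  B5:   IN=(all ⊤)   OUT={a:-2; rest ⊤}
  B6:   IN={a:-2; rest ⊤}   OUT={a:0; rest ⊤}
  B7:   IN={a:0; rest ⊤}   OUT={a:0, b:4, d:4; rest ⊤}

Merge at B6: IN[B6] = OUT[B5] = {a: -2, b: ⊤, c: ⊤, d: ⊤, e: ⊤, f: ⊤}
Applying B6's transfer function to that IN value gives OUT[B6] (row B6 above).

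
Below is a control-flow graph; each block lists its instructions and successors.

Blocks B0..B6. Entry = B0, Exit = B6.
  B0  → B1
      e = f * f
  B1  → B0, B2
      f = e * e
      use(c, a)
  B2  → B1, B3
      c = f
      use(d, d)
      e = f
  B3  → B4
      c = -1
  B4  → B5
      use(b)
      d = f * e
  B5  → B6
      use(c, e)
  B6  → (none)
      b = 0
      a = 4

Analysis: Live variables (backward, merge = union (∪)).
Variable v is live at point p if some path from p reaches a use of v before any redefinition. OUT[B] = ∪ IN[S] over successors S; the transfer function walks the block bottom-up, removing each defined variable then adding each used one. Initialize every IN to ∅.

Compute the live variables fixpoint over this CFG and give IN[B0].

Answer: {a, b, c, d, f}

Trace:
Fixpoint table:
  B0:   IN={a, b, c, d, f}   OUT={a, b, c, d, e}
  B1:   IN={a, b, c, d, e}   OUT={a, b, c, d, f}
  B2:   IN={a, b, d, f}   OUT={a, b, c, d, e, f}
  B3:   IN={b, e, f}   OUT={b, c, e, f}
  B4:   IN={b, c, e, f}   OUT={c, e}
  B5:   IN={c, e}   OUT={}
  B6:   IN={}   OUT={}

Merge at B0: OUT[B0] = IN[B1] = {a, b, c, d, e}
Applying B0's transfer function to that OUT value gives IN[B0] (row B0 above).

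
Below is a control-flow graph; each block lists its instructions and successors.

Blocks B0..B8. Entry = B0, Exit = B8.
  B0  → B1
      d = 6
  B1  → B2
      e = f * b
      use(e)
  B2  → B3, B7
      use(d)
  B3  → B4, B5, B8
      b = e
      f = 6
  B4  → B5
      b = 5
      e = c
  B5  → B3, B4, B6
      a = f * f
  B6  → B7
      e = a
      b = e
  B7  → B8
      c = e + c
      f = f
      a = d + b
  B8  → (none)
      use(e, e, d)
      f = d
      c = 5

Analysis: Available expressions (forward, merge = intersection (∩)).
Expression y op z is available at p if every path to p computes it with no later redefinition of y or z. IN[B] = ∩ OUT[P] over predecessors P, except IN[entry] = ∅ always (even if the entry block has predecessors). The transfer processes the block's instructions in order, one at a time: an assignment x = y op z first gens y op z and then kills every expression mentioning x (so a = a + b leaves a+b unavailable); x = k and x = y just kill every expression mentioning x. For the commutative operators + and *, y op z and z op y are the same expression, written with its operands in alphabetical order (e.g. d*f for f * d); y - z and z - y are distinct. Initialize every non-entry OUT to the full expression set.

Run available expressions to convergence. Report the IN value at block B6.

Fixpoint table:
  B0: | IN={} | OUT={}
  B1: | IN={} | OUT={b*f}
  B2: | IN={b*f} | OUT={b*f}
  B3: | IN={} | OUT={}
  B4: | IN={} | OUT={}
  B5: | IN={} | OUT={f*f}
  B6: | IN={f*f} | OUT={f*f}
  B7: | IN={} | OUT={b+d}
  B8: | IN={} | OUT={}

Merge at B6: IN[B6] = OUT[B5] = {f*f}

Answer: {f*f}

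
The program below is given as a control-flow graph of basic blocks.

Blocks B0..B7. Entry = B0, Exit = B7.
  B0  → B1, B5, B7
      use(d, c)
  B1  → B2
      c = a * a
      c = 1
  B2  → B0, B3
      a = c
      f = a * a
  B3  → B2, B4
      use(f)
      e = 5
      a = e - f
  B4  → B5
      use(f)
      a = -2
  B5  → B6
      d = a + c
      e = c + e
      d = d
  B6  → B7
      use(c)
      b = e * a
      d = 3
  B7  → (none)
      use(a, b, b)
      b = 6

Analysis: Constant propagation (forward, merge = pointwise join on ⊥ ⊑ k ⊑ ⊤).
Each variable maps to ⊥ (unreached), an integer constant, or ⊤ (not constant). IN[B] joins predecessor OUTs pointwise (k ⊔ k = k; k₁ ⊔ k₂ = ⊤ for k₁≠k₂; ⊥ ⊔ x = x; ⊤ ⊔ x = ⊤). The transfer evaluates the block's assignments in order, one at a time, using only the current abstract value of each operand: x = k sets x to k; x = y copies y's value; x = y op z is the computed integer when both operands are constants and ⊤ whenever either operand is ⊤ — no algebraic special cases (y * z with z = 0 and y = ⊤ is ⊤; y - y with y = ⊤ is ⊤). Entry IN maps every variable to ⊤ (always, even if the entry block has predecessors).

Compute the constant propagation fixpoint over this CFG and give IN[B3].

Answer: {a: 1, b: ⊤, c: 1, d: ⊤, e: ⊤, f: 1}

Working:
Fixpoint table:
  B0:  IN=(all ⊤)  OUT=(all ⊤)
  B1:  IN=(all ⊤)  OUT={c:1; rest ⊤}
  B2:  IN={c:1; rest ⊤}  OUT={a:1, c:1, f:1; rest ⊤}
  B3:  IN={a:1, c:1, f:1; rest ⊤}  OUT={a:4, c:1, e:5, f:1; rest ⊤}
  B4:  IN={a:4, c:1, e:5, f:1; rest ⊤}  OUT={a:-2, c:1, e:5, f:1; rest ⊤}
  B5:  IN=(all ⊤)  OUT=(all ⊤)
  B6:  IN=(all ⊤)  OUT={d:3; rest ⊤}
  B7:  IN=(all ⊤)  OUT={b:6; rest ⊤}

Merge at B3: IN[B3] = OUT[B2] = {a: 1, b: ⊤, c: 1, d: ⊤, e: ⊤, f: 1}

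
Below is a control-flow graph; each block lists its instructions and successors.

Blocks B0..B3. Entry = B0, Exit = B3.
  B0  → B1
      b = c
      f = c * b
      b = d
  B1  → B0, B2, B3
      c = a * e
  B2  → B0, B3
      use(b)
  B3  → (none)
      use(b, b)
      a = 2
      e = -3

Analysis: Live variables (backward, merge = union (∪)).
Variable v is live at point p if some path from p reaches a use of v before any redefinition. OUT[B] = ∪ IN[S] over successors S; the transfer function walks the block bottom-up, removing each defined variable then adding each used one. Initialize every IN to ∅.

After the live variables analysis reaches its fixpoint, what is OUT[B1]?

Answer: {a, b, c, d, e}

Trace:
Per-block solution:
  B0:  IN={a, c, d, e}  OUT={a, b, d, e}
  B1:  IN={a, b, d, e}  OUT={a, b, c, d, e}
  B2:  IN={a, b, c, d, e}  OUT={a, b, c, d, e}
  B3:  IN={b}  OUT={}

Merge at B1: OUT[B1] = IN[B0] ⊔ IN[B2] ⊔ IN[B3] = {a, b, c, d, e}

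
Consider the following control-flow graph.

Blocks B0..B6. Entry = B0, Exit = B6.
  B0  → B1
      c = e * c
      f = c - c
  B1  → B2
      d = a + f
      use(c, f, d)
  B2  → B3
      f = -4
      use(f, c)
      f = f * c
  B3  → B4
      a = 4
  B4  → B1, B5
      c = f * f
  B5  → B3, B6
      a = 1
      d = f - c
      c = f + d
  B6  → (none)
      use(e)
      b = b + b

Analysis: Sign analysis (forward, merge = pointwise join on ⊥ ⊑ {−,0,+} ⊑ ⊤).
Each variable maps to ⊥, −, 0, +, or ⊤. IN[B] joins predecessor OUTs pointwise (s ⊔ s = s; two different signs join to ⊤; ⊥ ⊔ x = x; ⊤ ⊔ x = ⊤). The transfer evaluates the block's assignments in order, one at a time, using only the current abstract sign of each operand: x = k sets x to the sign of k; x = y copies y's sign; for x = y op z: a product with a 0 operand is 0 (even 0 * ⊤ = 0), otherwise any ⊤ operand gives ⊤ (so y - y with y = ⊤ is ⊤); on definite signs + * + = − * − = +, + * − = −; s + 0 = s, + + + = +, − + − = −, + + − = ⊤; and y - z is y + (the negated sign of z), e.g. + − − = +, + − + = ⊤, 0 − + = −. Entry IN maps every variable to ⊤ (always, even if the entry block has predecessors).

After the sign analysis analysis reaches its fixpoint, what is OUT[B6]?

Per-block solution:
  B0:   IN=(all ⊤)   OUT=(all ⊤)
  B1:   IN=(all ⊤)   OUT=(all ⊤)
  B2:   IN=(all ⊤)   OUT=(all ⊤)
  B3:   IN=(all ⊤)   OUT={a:+; rest ⊤}
  B4:   IN={a:+; rest ⊤}   OUT={a:+; rest ⊤}
  B5:   IN={a:+; rest ⊤}   OUT={a:+; rest ⊤}
  B6:   IN={a:+; rest ⊤}   OUT={a:+; rest ⊤}

Merge at B6: IN[B6] = OUT[B5] = {a: +, b: ⊤, c: ⊤, d: ⊤, e: ⊤, f: ⊤}
Applying B6's transfer function to that IN value gives OUT[B6] (row B6 above).

Answer: {a: +, b: ⊤, c: ⊤, d: ⊤, e: ⊤, f: ⊤}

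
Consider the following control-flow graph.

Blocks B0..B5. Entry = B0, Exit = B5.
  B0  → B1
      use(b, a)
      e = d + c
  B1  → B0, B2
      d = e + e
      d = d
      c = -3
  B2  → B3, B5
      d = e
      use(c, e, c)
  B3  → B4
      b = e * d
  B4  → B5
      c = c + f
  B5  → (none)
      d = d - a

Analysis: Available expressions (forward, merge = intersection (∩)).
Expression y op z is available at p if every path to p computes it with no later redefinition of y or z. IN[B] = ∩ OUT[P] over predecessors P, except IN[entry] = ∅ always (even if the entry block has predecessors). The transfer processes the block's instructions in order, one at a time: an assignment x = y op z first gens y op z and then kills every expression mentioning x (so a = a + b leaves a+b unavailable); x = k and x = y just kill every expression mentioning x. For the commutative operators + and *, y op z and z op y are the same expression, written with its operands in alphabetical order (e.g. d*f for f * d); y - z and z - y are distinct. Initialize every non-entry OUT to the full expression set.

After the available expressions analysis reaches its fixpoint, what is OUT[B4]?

Fixpoint table:
  B0:  IN={}  OUT={c+d}
  B1:  IN={c+d}  OUT={e+e}
  B2:  IN={e+e}  OUT={e+e}
  B3:  IN={e+e}  OUT={d*e, e+e}
  B4:  IN={d*e, e+e}  OUT={d*e, e+e}
  B5:  IN={e+e}  OUT={e+e}

Merge at B4: IN[B4] = OUT[B3] = {d*e, e+e}
Applying B4's transfer function to that IN value gives OUT[B4] (row B4 above).

Answer: {d*e, e+e}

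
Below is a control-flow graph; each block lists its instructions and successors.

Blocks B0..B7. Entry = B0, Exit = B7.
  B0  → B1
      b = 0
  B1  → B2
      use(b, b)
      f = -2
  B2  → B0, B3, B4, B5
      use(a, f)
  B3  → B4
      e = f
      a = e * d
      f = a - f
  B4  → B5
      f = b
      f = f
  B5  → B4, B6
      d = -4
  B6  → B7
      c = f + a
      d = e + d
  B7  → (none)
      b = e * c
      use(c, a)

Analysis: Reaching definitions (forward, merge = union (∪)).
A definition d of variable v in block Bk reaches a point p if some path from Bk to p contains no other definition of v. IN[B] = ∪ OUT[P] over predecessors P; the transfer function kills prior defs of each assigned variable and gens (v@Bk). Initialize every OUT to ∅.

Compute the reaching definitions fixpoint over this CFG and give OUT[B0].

Answer: {b@B0, f@B1}

Derivation:
Per-block solution:
  B0:   IN={b@B0, f@B1}   OUT={b@B0, f@B1}
  B1:   IN={b@B0, f@B1}   OUT={b@B0, f@B1}
  B2:   IN={b@B0, f@B1}   OUT={b@B0, f@B1}
  B3:   IN={b@B0, f@B1}   OUT={a@B3, b@B0, e@B3, f@B3}
  B4:   IN={a@B3, b@B0, d@B5, e@B3, f@B1, f@B3, f@B4}   OUT={a@B3, b@B0, d@B5, e@B3, f@B4}
  B5:   IN={a@B3, b@B0, d@B5, e@B3, f@B1, f@B4}   OUT={a@B3, b@B0, d@B5, e@B3, f@B1, f@B4}
  B6:   IN={a@B3, b@B0, d@B5, e@B3, f@B1, f@B4}   OUT={a@B3, b@B0, c@B6, d@B6, e@B3, f@B1, f@B4}
  B7:   IN={a@B3, b@B0, c@B6, d@B6, e@B3, f@B1, f@B4}   OUT={a@B3, b@B7, c@B6, d@B6, e@B3, f@B1, f@B4}

Merge at B0 (entry node, so the boundary value {} is joined with the incoming edge(s)): IN[B0] = {} ⊔ OUT[B2] = {b@B0, f@B1}
Applying B0's transfer function to that IN value gives OUT[B0] (row B0 above).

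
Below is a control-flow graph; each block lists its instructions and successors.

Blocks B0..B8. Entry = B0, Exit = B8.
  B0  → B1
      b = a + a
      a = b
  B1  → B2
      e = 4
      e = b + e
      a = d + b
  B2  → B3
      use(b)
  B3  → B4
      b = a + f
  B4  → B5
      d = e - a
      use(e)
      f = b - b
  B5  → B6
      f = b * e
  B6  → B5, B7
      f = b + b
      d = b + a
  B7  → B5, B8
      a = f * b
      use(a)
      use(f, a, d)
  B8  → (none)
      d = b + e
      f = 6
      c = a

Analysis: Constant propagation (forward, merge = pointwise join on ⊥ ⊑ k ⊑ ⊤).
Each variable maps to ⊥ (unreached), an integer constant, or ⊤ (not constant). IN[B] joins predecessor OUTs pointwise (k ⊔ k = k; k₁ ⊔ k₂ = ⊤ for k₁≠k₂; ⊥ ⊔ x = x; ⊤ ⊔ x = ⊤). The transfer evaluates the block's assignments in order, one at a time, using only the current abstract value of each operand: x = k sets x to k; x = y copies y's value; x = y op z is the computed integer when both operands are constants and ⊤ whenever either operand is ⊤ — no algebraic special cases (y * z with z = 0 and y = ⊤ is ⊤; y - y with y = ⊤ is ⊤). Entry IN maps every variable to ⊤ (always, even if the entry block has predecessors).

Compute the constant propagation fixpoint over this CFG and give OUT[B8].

Answer: {a: ⊤, b: ⊤, c: ⊤, d: ⊤, e: ⊤, f: 6}

Derivation:
Per-block solution:
  B0:   IN=(all ⊤)   OUT=(all ⊤)
  B1:   IN=(all ⊤)   OUT=(all ⊤)
  B2:   IN=(all ⊤)   OUT=(all ⊤)
  B3:   IN=(all ⊤)   OUT=(all ⊤)
  B4:   IN=(all ⊤)   OUT=(all ⊤)
  B5:   IN=(all ⊤)   OUT=(all ⊤)
  B6:   IN=(all ⊤)   OUT=(all ⊤)
  B7:   IN=(all ⊤)   OUT=(all ⊤)
  B8:   IN=(all ⊤)   OUT={f:6; rest ⊤}

Merge at B8: IN[B8] = OUT[B7] = {a: ⊤, b: ⊤, c: ⊤, d: ⊤, e: ⊤, f: ⊤}
Applying B8's transfer function to that IN value gives OUT[B8] (row B8 above).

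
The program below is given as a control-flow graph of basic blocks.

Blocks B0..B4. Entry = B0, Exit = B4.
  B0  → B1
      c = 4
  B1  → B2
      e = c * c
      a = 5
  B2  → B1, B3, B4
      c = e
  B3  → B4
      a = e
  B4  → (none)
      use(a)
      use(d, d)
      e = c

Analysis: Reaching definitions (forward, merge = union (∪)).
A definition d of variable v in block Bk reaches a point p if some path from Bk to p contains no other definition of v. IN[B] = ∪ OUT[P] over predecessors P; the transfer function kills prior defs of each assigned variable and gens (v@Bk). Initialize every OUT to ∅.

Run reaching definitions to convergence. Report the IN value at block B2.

Answer: {a@B1, c@B0, c@B2, e@B1}

Trace:
Per-block solution:
  B0: | IN={} | OUT={c@B0}
  B1: | IN={a@B1, c@B0, c@B2, e@B1} | OUT={a@B1, c@B0, c@B2, e@B1}
  B2: | IN={a@B1, c@B0, c@B2, e@B1} | OUT={a@B1, c@B2, e@B1}
  B3: | IN={a@B1, c@B2, e@B1} | OUT={a@B3, c@B2, e@B1}
  B4: | IN={a@B1, a@B3, c@B2, e@B1} | OUT={a@B1, a@B3, c@B2, e@B4}

Merge at B2: IN[B2] = OUT[B1] = {a@B1, c@B0, c@B2, e@B1}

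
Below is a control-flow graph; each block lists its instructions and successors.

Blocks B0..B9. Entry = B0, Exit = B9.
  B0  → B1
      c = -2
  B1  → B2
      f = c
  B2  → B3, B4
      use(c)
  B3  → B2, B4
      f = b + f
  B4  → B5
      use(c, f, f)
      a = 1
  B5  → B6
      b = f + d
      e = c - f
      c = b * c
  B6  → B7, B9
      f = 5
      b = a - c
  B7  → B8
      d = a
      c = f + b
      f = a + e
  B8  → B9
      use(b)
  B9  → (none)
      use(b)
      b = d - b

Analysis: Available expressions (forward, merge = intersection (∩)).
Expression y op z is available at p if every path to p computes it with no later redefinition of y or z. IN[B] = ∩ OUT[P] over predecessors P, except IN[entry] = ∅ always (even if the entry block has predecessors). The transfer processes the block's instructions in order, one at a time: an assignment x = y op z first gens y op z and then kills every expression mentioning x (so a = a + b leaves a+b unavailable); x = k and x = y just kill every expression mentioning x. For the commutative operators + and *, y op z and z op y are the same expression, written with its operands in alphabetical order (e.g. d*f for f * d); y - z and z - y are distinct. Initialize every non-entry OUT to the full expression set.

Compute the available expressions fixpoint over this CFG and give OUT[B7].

Converged values:
  B0:   IN={}   OUT={}
  B1:   IN={}   OUT={}
  B2:   IN={}   OUT={}
  B3:   IN={}   OUT={}
  B4:   IN={}   OUT={}
  B5:   IN={}   OUT={d+f}
  B6:   IN={d+f}   OUT={a-c}
  B7:   IN={a-c}   OUT={a+e}
  B8:   IN={a+e}   OUT={a+e}
  B9:   IN={}   OUT={}

Merge at B7: IN[B7] = OUT[B6] = {a-c}
Applying B7's transfer function to that IN value gives OUT[B7] (row B7 above).

Answer: {a+e}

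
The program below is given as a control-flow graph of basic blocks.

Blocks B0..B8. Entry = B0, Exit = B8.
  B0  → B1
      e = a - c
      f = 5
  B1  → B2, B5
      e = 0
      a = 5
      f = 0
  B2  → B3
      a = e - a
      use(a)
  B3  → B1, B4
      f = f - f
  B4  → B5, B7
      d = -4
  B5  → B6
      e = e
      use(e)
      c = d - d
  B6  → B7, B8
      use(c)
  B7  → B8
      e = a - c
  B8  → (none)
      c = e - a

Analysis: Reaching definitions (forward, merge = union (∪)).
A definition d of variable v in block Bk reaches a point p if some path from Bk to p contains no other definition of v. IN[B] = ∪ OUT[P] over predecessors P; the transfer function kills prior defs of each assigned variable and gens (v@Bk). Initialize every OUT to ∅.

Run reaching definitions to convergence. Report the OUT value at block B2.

Answer: {a@B2, e@B1, f@B1}

Trace:
Fixpoint table:
  B0:  IN={}  OUT={e@B0, f@B0}
  B1:  IN={a@B2, e@B0, e@B1, f@B0, f@B3}  OUT={a@B1, e@B1, f@B1}
  B2:  IN={a@B1, e@B1, f@B1}  OUT={a@B2, e@B1, f@B1}
  B3:  IN={a@B2, e@B1, f@B1}  OUT={a@B2, e@B1, f@B3}
  B4:  IN={a@B2, e@B1, f@B3}  OUT={a@B2, d@B4, e@B1, f@B3}
  B5:  IN={a@B1, a@B2, d@B4, e@B1, f@B1, f@B3}  OUT={a@B1, a@B2, c@B5, d@B4, e@B5, f@B1, f@B3}
  B6:  IN={a@B1, a@B2, c@B5, d@B4, e@B5, f@B1, f@B3}  OUT={a@B1, a@B2, c@B5, d@B4, e@B5, f@B1, f@B3}
  B7:  IN={a@B1, a@B2, c@B5, d@B4, e@B1, e@B5, f@B1, f@B3}  OUT={a@B1, a@B2, c@B5, d@B4, e@B7, f@B1, f@B3}
  B8:  IN={a@B1, a@B2, c@B5, d@B4, e@B5, e@B7, f@B1, f@B3}  OUT={a@B1, a@B2, c@B8, d@B4, e@B5, e@B7, f@B1, f@B3}

Merge at B2: IN[B2] = OUT[B1] = {a@B1, e@B1, f@B1}
Applying B2's transfer function to that IN value gives OUT[B2] (row B2 above).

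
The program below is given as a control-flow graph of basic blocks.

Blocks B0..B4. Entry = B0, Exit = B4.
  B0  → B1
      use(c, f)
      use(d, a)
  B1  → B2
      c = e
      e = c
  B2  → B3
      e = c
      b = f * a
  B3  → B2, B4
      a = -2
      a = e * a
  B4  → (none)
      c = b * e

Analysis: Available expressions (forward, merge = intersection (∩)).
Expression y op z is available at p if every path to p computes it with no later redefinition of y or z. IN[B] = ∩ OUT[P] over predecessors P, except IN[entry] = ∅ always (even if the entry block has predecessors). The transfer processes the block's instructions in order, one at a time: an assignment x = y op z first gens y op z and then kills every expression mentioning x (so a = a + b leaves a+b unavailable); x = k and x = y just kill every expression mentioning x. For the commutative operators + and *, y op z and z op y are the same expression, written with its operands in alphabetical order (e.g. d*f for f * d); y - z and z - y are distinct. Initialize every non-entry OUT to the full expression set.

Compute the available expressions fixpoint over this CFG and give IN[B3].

Answer: {a*f}

Derivation:
Fixpoint table:
  B0:   IN={}   OUT={}
  B1:   IN={}   OUT={}
  B2:   IN={}   OUT={a*f}
  B3:   IN={a*f}   OUT={}
  B4:   IN={}   OUT={b*e}

Merge at B3: IN[B3] = OUT[B2] = {a*f}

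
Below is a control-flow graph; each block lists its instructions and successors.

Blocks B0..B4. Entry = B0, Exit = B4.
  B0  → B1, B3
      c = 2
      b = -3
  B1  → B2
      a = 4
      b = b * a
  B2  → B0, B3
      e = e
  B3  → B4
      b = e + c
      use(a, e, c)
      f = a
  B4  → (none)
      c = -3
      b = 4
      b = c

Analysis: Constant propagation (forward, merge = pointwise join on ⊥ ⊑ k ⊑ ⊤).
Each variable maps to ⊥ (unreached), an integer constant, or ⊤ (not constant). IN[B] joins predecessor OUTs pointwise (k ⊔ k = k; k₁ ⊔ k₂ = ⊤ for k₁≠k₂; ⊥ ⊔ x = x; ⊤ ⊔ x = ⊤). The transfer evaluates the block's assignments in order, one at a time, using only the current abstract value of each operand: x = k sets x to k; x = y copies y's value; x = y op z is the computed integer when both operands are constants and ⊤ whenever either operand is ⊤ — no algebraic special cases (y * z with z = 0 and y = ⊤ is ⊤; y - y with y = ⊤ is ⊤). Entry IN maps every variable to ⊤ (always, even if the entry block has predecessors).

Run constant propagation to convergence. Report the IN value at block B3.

Answer: {a: ⊤, b: ⊤, c: 2, d: ⊤, e: ⊤, f: ⊤}

Derivation:
Converged values:
  B0: | IN=(all ⊤) | OUT={b:-3, c:2; rest ⊤}
  B1: | IN={b:-3, c:2; rest ⊤} | OUT={a:4, b:-12, c:2; rest ⊤}
  B2: | IN={a:4, b:-12, c:2; rest ⊤} | OUT={a:4, b:-12, c:2; rest ⊤}
  B3: | IN={c:2; rest ⊤} | OUT={c:2; rest ⊤}
  B4: | IN={c:2; rest ⊤} | OUT={b:-3, c:-3; rest ⊤}

Merge at B3: IN[B3] = OUT[B0] ⊔ OUT[B2] = {a: ⊤, b: ⊤, c: 2, d: ⊤, e: ⊤, f: ⊤}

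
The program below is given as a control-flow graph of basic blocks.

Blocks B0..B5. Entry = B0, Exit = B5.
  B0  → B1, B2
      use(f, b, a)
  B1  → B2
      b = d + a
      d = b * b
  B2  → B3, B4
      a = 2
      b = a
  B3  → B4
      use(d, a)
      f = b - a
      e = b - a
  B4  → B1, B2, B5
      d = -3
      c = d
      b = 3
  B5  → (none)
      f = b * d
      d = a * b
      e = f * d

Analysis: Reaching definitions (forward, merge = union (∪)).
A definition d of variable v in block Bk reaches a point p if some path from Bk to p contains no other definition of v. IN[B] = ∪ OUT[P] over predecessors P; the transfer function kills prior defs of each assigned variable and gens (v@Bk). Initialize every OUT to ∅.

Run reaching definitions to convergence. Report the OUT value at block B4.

Answer: {a@B2, b@B4, c@B4, d@B4, e@B3, f@B3}

Working:
Per-block solution:
  B0:   IN={}   OUT={}
  B1:   IN={a@B2, b@B4, c@B4, d@B4, e@B3, f@B3}   OUT={a@B2, b@B1, c@B4, d@B1, e@B3, f@B3}
  B2:   IN={a@B2, b@B1, b@B4, c@B4, d@B1, d@B4, e@B3, f@B3}   OUT={a@B2, b@B2, c@B4, d@B1, d@B4, e@B3, f@B3}
  B3:   IN={a@B2, b@B2, c@B4, d@B1, d@B4, e@B3, f@B3}   OUT={a@B2, b@B2, c@B4, d@B1, d@B4, e@B3, f@B3}
  B4:   IN={a@B2, b@B2, c@B4, d@B1, d@B4, e@B3, f@B3}   OUT={a@B2, b@B4, c@B4, d@B4, e@B3, f@B3}
  B5:   IN={a@B2, b@B4, c@B4, d@B4, e@B3, f@B3}   OUT={a@B2, b@B4, c@B4, d@B5, e@B5, f@B5}

Merge at B4: IN[B4] = OUT[B2] ⊔ OUT[B3] = {a@B2, b@B2, c@B4, d@B1, d@B4, e@B3, f@B3}
Applying B4's transfer function to that IN value gives OUT[B4] (row B4 above).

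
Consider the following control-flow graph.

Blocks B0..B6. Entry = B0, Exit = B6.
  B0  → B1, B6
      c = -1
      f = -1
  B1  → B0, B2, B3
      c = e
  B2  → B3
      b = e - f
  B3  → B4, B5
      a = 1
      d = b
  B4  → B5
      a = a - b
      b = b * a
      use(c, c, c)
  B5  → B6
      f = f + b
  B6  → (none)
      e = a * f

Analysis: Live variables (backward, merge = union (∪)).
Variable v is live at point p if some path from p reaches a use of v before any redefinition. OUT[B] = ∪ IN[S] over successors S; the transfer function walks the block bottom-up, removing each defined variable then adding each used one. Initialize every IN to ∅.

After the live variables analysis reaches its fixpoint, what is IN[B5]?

Fixpoint table:
  B0:   IN={a, b, e}   OUT={a, b, e, f}
  B1:   IN={a, b, e, f}   OUT={a, b, c, e, f}
  B2:   IN={c, e, f}   OUT={b, c, f}
  B3:   IN={b, c, f}   OUT={a, b, c, f}
  B4:   IN={a, b, c, f}   OUT={a, b, f}
  B5:   IN={a, b, f}   OUT={a, f}
  B6:   IN={a, f}   OUT={}

Merge at B5: OUT[B5] = IN[B6] = {a, f}
Applying B5's transfer function to that OUT value gives IN[B5] (row B5 above).

Answer: {a, b, f}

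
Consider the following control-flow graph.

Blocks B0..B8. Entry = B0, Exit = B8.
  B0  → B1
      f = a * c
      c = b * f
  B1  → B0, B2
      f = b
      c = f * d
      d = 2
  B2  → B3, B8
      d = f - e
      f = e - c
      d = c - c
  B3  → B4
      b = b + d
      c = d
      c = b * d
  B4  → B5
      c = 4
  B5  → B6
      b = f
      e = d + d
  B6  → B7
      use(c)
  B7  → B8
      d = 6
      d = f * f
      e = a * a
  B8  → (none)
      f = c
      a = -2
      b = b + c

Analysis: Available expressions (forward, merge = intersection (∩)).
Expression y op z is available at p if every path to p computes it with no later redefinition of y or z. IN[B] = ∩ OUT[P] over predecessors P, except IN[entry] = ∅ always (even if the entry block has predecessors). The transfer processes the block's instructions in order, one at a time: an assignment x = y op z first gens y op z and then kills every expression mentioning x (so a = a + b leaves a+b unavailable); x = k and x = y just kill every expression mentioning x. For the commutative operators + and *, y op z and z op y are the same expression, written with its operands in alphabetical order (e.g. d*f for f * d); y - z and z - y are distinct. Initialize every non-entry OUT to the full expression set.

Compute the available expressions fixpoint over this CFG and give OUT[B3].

Answer: {b*d}

Working:
Converged values:
  B0:  IN={}  OUT={b*f}
  B1:  IN={b*f}  OUT={}
  B2:  IN={}  OUT={c-c, e-c}
  B3:  IN={c-c, e-c}  OUT={b*d}
  B4:  IN={b*d}  OUT={b*d}
  B5:  IN={b*d}  OUT={d+d}
  B6:  IN={d+d}  OUT={d+d}
  B7:  IN={d+d}  OUT={a*a, f*f}
  B8:  IN={}  OUT={}

Merge at B3: IN[B3] = OUT[B2] = {c-c, e-c}
Applying B3's transfer function to that IN value gives OUT[B3] (row B3 above).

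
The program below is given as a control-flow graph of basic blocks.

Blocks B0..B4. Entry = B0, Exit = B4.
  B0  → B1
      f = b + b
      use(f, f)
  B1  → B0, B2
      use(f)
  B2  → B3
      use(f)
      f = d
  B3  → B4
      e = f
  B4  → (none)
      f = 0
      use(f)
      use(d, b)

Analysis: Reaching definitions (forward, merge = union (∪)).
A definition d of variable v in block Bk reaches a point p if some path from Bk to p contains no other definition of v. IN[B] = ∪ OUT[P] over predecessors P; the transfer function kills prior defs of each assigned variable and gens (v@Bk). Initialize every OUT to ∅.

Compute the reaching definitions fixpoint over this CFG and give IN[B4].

Converged values:
  B0:   IN={f@B0}   OUT={f@B0}
  B1:   IN={f@B0}   OUT={f@B0}
  B2:   IN={f@B0}   OUT={f@B2}
  B3:   IN={f@B2}   OUT={e@B3, f@B2}
  B4:   IN={e@B3, f@B2}   OUT={e@B3, f@B4}

Merge at B4: IN[B4] = OUT[B3] = {e@B3, f@B2}

Answer: {e@B3, f@B2}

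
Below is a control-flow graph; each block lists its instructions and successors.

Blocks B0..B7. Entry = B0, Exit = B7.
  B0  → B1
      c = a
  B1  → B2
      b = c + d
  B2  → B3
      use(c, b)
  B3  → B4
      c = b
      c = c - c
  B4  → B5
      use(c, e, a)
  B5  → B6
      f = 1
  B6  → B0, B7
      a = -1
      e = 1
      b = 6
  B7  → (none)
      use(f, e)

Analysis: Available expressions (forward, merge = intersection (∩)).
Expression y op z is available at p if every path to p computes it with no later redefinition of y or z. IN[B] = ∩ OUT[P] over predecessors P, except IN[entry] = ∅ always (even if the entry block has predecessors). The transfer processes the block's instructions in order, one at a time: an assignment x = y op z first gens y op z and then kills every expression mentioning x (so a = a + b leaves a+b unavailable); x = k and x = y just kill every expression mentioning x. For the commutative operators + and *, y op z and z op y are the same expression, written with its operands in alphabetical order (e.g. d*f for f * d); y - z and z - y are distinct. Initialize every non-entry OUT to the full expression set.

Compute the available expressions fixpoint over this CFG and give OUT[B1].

Answer: {c+d}

Working:
Fixpoint table:
  B0: | IN={} | OUT={}
  B1: | IN={} | OUT={c+d}
  B2: | IN={c+d} | OUT={c+d}
  B3: | IN={c+d} | OUT={}
  B4: | IN={} | OUT={}
  B5: | IN={} | OUT={}
  B6: | IN={} | OUT={}
  B7: | IN={} | OUT={}

Merge at B1: IN[B1] = OUT[B0] = {}
Applying B1's transfer function to that IN value gives OUT[B1] (row B1 above).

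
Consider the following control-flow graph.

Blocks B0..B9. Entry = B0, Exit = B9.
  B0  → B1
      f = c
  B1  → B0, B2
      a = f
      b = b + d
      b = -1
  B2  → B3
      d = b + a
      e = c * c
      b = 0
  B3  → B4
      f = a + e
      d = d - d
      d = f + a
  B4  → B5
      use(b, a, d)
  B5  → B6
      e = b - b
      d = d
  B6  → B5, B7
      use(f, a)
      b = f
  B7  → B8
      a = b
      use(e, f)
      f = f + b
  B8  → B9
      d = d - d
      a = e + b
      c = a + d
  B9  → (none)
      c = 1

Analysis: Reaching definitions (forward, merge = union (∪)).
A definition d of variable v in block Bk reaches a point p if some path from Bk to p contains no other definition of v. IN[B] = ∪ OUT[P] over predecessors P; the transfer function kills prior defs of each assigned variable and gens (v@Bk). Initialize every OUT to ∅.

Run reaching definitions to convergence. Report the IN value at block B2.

Converged values:
  B0:   IN={a@B1, b@B1, f@B0}   OUT={a@B1, b@B1, f@B0}
  B1:   IN={a@B1, b@B1, f@B0}   OUT={a@B1, b@B1, f@B0}
  B2:   IN={a@B1, b@B1, f@B0}   OUT={a@B1, b@B2, d@B2, e@B2, f@B0}
  B3:   IN={a@B1, b@B2, d@B2, e@B2, f@B0}   OUT={a@B1, b@B2, d@B3, e@B2, f@B3}
  B4:   IN={a@B1, b@B2, d@B3, e@B2, f@B3}   OUT={a@B1, b@B2, d@B3, e@B2, f@B3}
  B5:   IN={a@B1, b@B2, b@B6, d@B3, d@B5, e@B2, e@B5, f@B3}   OUT={a@B1, b@B2, b@B6, d@B5, e@B5, f@B3}
  B6:   IN={a@B1, b@B2, b@B6, d@B5, e@B5, f@B3}   OUT={a@B1, b@B6, d@B5, e@B5, f@B3}
  B7:   IN={a@B1, b@B6, d@B5, e@B5, f@B3}   OUT={a@B7, b@B6, d@B5, e@B5, f@B7}
  B8:   IN={a@B7, b@B6, d@B5, e@B5, f@B7}   OUT={a@B8, b@B6, c@B8, d@B8, e@B5, f@B7}
  B9:   IN={a@B8, b@B6, c@B8, d@B8, e@B5, f@B7}   OUT={a@B8, b@B6, c@B9, d@B8, e@B5, f@B7}

Merge at B2: IN[B2] = OUT[B1] = {a@B1, b@B1, f@B0}

Answer: {a@B1, b@B1, f@B0}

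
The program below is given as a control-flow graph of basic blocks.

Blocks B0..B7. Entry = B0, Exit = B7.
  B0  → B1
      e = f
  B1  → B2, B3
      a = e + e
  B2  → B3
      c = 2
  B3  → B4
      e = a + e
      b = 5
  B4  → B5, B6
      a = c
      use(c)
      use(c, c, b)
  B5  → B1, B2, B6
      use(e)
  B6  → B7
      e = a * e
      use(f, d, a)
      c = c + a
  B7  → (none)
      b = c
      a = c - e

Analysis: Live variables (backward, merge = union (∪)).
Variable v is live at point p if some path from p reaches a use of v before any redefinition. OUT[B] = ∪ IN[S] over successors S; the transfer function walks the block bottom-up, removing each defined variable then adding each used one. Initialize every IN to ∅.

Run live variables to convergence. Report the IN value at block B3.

Answer: {a, c, d, e, f}

Derivation:
Converged values:
  B0:  IN={c, d, f}  OUT={c, d, e, f}
  B1:  IN={c, d, e, f}  OUT={a, c, d, e, f}
  B2:  IN={a, d, e, f}  OUT={a, c, d, e, f}
  B3:  IN={a, c, d, e, f}  OUT={b, c, d, e, f}
  B4:  IN={b, c, d, e, f}  OUT={a, c, d, e, f}
  B5:  IN={a, c, d, e, f}  OUT={a, c, d, e, f}
  B6:  IN={a, c, d, e, f}  OUT={c, e}
  B7:  IN={c, e}  OUT={}

Merge at B3: OUT[B3] = IN[B4] = {b, c, d, e, f}
Applying B3's transfer function to that OUT value gives IN[B3] (row B3 above).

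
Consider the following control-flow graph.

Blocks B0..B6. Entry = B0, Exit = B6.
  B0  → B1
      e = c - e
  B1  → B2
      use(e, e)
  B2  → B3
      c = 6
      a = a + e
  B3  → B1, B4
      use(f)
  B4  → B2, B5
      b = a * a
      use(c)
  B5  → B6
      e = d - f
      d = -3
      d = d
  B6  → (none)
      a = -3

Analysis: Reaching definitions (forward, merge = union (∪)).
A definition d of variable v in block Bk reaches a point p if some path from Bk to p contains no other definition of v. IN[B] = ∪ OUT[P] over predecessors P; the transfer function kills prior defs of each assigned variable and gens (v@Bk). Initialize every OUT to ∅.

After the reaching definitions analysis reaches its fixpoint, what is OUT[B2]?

Answer: {a@B2, b@B4, c@B2, e@B0}

Derivation:
Fixpoint table:
  B0: | IN={} | OUT={e@B0}
  B1: | IN={a@B2, b@B4, c@B2, e@B0} | OUT={a@B2, b@B4, c@B2, e@B0}
  B2: | IN={a@B2, b@B4, c@B2, e@B0} | OUT={a@B2, b@B4, c@B2, e@B0}
  B3: | IN={a@B2, b@B4, c@B2, e@B0} | OUT={a@B2, b@B4, c@B2, e@B0}
  B4: | IN={a@B2, b@B4, c@B2, e@B0} | OUT={a@B2, b@B4, c@B2, e@B0}
  B5: | IN={a@B2, b@B4, c@B2, e@B0} | OUT={a@B2, b@B4, c@B2, d@B5, e@B5}
  B6: | IN={a@B2, b@B4, c@B2, d@B5, e@B5} | OUT={a@B6, b@B4, c@B2, d@B5, e@B5}

Merge at B2: IN[B2] = OUT[B1] ⊔ OUT[B4] = {a@B2, b@B4, c@B2, e@B0}
Applying B2's transfer function to that IN value gives OUT[B2] (row B2 above).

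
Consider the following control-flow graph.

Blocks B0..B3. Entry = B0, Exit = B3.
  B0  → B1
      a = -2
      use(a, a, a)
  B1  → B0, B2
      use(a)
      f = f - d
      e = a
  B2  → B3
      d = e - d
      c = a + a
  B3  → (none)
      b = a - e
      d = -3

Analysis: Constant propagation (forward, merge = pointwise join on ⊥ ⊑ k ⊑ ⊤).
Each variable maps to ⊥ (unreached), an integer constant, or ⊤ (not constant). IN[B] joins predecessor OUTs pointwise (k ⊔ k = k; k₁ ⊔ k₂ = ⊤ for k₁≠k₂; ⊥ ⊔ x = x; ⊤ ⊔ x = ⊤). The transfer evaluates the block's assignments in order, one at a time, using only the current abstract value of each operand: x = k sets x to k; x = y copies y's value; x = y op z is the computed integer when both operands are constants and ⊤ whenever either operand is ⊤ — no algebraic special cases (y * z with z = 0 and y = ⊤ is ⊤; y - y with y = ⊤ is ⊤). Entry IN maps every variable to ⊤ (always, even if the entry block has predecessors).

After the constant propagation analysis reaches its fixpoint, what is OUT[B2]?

Answer: {a: -2, b: ⊤, c: -4, d: ⊤, e: -2, f: ⊤}

Derivation:
Fixpoint table:
  B0:   IN=(all ⊤)   OUT={a:-2; rest ⊤}
  B1:   IN={a:-2; rest ⊤}   OUT={a:-2, e:-2; rest ⊤}
  B2:   IN={a:-2, e:-2; rest ⊤}   OUT={a:-2, c:-4, e:-2; rest ⊤}
  B3:   IN={a:-2, c:-4, e:-2; rest ⊤}   OUT={a:-2, b:0, c:-4, d:-3, e:-2; rest ⊤}

Merge at B2: IN[B2] = OUT[B1] = {a: -2, b: ⊤, c: ⊤, d: ⊤, e: -2, f: ⊤}
Applying B2's transfer function to that IN value gives OUT[B2] (row B2 above).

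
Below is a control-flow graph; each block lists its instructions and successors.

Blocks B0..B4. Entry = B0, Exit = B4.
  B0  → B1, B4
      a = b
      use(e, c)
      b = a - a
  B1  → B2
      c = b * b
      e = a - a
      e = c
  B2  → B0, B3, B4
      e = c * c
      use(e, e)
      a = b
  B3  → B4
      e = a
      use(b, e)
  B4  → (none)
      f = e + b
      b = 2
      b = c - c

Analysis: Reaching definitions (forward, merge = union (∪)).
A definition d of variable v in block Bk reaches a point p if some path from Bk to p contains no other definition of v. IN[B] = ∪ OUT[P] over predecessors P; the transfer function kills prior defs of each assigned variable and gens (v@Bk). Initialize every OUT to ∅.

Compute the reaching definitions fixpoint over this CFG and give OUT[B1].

Answer: {a@B0, b@B0, c@B1, e@B1}

Trace:
Converged values:
  B0: | IN={a@B2, b@B0, c@B1, e@B2} | OUT={a@B0, b@B0, c@B1, e@B2}
  B1: | IN={a@B0, b@B0, c@B1, e@B2} | OUT={a@B0, b@B0, c@B1, e@B1}
  B2: | IN={a@B0, b@B0, c@B1, e@B1} | OUT={a@B2, b@B0, c@B1, e@B2}
  B3: | IN={a@B2, b@B0, c@B1, e@B2} | OUT={a@B2, b@B0, c@B1, e@B3}
  B4: | IN={a@B0, a@B2, b@B0, c@B1, e@B2, e@B3} | OUT={a@B0, a@B2, b@B4, c@B1, e@B2, e@B3, f@B4}

Merge at B1: IN[B1] = OUT[B0] = {a@B0, b@B0, c@B1, e@B2}
Applying B1's transfer function to that IN value gives OUT[B1] (row B1 above).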